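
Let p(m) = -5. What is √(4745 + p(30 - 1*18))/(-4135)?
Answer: -2*√1185/4135 ≈ -0.016650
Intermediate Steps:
√(4745 + p(30 - 1*18))/(-4135) = √(4745 - 5)/(-4135) = √4740*(-1/4135) = (2*√1185)*(-1/4135) = -2*√1185/4135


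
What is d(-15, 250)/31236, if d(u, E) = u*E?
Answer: -625/5206 ≈ -0.12005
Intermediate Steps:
d(u, E) = E*u
d(-15, 250)/31236 = (250*(-15))/31236 = -3750*1/31236 = -625/5206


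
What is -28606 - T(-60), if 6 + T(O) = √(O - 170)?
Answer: -28600 - I*√230 ≈ -28600.0 - 15.166*I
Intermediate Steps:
T(O) = -6 + √(-170 + O) (T(O) = -6 + √(O - 170) = -6 + √(-170 + O))
-28606 - T(-60) = -28606 - (-6 + √(-170 - 60)) = -28606 - (-6 + √(-230)) = -28606 - (-6 + I*√230) = -28606 + (6 - I*√230) = -28600 - I*√230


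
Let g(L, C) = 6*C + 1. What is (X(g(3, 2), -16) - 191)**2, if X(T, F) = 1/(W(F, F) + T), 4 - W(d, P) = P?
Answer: 39715204/1089 ≈ 36469.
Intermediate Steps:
g(L, C) = 1 + 6*C
W(d, P) = 4 - P
X(T, F) = 1/(4 + T - F) (X(T, F) = 1/((4 - F) + T) = 1/(4 + T - F))
(X(g(3, 2), -16) - 191)**2 = (1/(4 + (1 + 6*2) - 1*(-16)) - 191)**2 = (1/(4 + (1 + 12) + 16) - 191)**2 = (1/(4 + 13 + 16) - 191)**2 = (1/33 - 191)**2 = (-6302/33)**2 = 39715204/1089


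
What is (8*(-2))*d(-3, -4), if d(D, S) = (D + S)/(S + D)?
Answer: -16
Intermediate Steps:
d(D, S) = 1 (d(D, S) = (D + S)/(D + S) = 1)
(8*(-2))*d(-3, -4) = (8*(-2))*1 = -16*1 = -16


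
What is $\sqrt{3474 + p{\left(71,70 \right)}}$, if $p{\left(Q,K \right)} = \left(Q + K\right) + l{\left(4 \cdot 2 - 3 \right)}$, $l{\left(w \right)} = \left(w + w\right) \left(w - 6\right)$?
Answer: $\sqrt{3605} \approx 60.042$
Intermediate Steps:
$l{\left(w \right)} = 2 w \left(-6 + w\right)$
$p{\left(Q,K \right)} = -10 + K + Q$ ($p{\left(Q,K \right)} = \left(Q + K\right) + 2 \left(4 \cdot 2 - 3\right) \left(-6 + \left(4 \cdot 2 - 3\right)\right) = \left(K + Q\right) + 2 \left(8 - 3\right) \left(-6 + \left(8 - 3\right)\right) = \left(K + Q\right) + 2 \cdot 5 \left(-6 + 5\right) = \left(K + Q\right) + 2 \cdot 5 \left(-1\right) = \left(K + Q\right) - 10 = -10 + K + Q$)
$\sqrt{3474 + p{\left(71,70 \right)}} = \sqrt{3474 + \left(-10 + 70 + 71\right)} = \sqrt{3474 + 131} = \sqrt{3605}$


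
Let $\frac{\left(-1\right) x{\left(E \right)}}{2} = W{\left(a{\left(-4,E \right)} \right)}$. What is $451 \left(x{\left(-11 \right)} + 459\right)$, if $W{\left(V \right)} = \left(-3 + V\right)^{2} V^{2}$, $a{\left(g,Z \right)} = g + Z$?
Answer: $-65548791$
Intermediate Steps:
$a{\left(g,Z \right)} = Z + g$
$W{\left(V \right)} = V^{2} \left(-3 + V\right)^{2}$
$x{\left(E \right)} = - 2 \left(-7 + E\right)^{2} \left(-4 + E\right)^{2}$ ($x{\left(E \right)} = - 2 \left(E - 4\right)^{2} \left(-3 + \left(E - 4\right)\right)^{2} = - 2 \left(-4 + E\right)^{2} \left(-3 + \left(-4 + E\right)\right)^{2} = - 2 \left(-4 + E\right)^{2} \left(-7 + E\right)^{2} = - 2 \left(-7 + E\right)^{2} \left(-4 + E\right)^{2}$)
$451 \left(x{\left(-11 \right)} + 459\right) = 451 \left(- 2 \left(-7 - 11\right)^{2} \left(-4 - 11\right)^{2} + 459\right) = 451 \left(- 2 \left(-18\right)^{2} \left(-15\right)^{2} + 459\right) = 451 \left(\left(-2\right) 324 \cdot 225 + 459\right) = 451 \left(-145800 + 459\right) = 451 \left(-145341\right) = -65548791$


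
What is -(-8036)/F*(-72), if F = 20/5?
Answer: -144648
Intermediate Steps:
F = 4 (F = 20*(⅕) = 4)
-(-8036)/F*(-72) = -(-8036)/4*(-72) = -82*(-49/2)*(-72) = 2009*(-72) = -144648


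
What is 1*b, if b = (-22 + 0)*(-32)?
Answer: 704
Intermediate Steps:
b = 704 (b = -22*(-32) = 704)
1*b = 1*704 = 704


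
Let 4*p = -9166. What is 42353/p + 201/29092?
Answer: -2463345769/133328636 ≈ -18.476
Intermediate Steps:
p = -4583/2 (p = (1/4)*(-9166) = -4583/2 ≈ -2291.5)
42353/p + 201/29092 = 42353/(-4583/2) + 201/29092 = 42353*(-2/4583) + 201*(1/29092) = -84706/4583 + 201/29092 = -2463345769/133328636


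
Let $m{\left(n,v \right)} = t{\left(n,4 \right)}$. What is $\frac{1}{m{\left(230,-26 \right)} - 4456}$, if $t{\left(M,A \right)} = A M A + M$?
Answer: $- \frac{1}{546} \approx -0.0018315$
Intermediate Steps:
$t{\left(M,A \right)} = M + M A^{2}$ ($t{\left(M,A \right)} = M A^{2} + M = M + M A^{2}$)
$m{\left(n,v \right)} = 17 n$ ($m{\left(n,v \right)} = n \left(1 + 4^{2}\right) = n \left(1 + 16\right) = n 17 = 17 n$)
$\frac{1}{m{\left(230,-26 \right)} - 4456} = \frac{1}{17 \cdot 230 - 4456} = \frac{1}{3910 - 4456} = \frac{1}{-546} = - \frac{1}{546}$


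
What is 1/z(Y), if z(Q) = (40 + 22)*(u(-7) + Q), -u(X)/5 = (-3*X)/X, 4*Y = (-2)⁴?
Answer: 1/1178 ≈ 0.00084890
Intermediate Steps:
Y = 4 (Y = (¼)*(-2)⁴ = (¼)*16 = 4)
u(X) = 15 (u(X) = -5*(-3*X)/X = -5*(-3) = 15)
z(Q) = 930 + 62*Q (z(Q) = (40 + 22)*(15 + Q) = 62*(15 + Q) = 930 + 62*Q)
1/z(Y) = 1/(930 + 62*4) = 1/(930 + 248) = 1/1178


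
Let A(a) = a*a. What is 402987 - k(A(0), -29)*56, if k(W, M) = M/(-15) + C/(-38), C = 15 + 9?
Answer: 114830519/285 ≈ 4.0291e+5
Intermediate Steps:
A(a) = a**2
C = 24
k(W, M) = -12/19 - M/15 (k(W, M) = M/(-15) + 24/(-38) = M*(-1/15) + 24*(-1/38) = -M/15 - 12/19 = -12/19 - M/15)
402987 - k(A(0), -29)*56 = 402987 - (-12/19 - 1/15*(-29))*56 = 402987 - (-12/19 + 29/15)*56 = 402987 - 371*56/285 = 402987 - 1*20776/285 = 402987 - 20776/285 = 114830519/285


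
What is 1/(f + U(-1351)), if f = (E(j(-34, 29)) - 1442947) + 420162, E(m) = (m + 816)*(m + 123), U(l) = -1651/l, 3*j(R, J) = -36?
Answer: -1351/1261212240 ≈ -1.0712e-6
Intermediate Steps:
j(R, J) = -12 (j(R, J) = (⅓)*(-36) = -12)
E(m) = (123 + m)*(816 + m) (E(m) = (816 + m)*(123 + m) = (123 + m)*(816 + m))
f = -933541 (f = ((100368 + (-12)² + 939*(-12)) - 1442947) + 420162 = ((100368 + 144 - 11268) - 1442947) + 420162 = (89244 - 1442947) + 420162 = -1353703 + 420162 = -933541)
1/(f + U(-1351)) = 1/(-933541 - 1651/(-1351)) = 1/(-933541 - 1651*(-1/1351)) = 1/(-933541 + 1651/1351) = 1/(-1261212240/1351) = -1351/1261212240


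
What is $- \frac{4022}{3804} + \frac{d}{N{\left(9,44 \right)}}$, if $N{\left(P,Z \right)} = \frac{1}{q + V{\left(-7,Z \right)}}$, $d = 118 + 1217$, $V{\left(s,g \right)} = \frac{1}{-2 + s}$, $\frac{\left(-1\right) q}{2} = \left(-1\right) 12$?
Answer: $\frac{60655939}{1902} \approx 31891.0$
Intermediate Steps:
$q = 24$ ($q = - 2 \left(\left(-1\right) 12\right) = \left(-2\right) \left(-12\right) = 24$)
$d = 1335$
$N{\left(P,Z \right)} = \frac{9}{215}$ ($N{\left(P,Z \right)} = \frac{1}{24 + \frac{1}{-2 - 7}} = \frac{1}{24 + \frac{1}{-9}} = \frac{1}{24 - \frac{1}{9}} = \frac{1}{\frac{215}{9}} = \frac{9}{215}$)
$- \frac{4022}{3804} + \frac{d}{N{\left(9,44 \right)}} = - \frac{4022}{3804} + \frac{1335}{\frac{9}{215}} = \left(-4022\right) \frac{1}{3804} + 1335 \cdot \frac{215}{9} = - \frac{2011}{1902} + \frac{95675}{3} = \frac{60655939}{1902}$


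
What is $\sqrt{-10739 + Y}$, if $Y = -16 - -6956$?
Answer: $i \sqrt{3799} \approx 61.636 i$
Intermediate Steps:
$Y = 6940$ ($Y = -16 + 6956 = 6940$)
$\sqrt{-10739 + Y} = \sqrt{-10739 + 6940} = \sqrt{-3799} = i \sqrt{3799}$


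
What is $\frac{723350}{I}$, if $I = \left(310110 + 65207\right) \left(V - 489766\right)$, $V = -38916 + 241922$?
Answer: $- \frac{72335}{10762590292} \approx -6.721 \cdot 10^{-6}$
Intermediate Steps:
$V = 203006$
$I = -107625902920$ ($I = \left(310110 + 65207\right) \left(203006 - 489766\right) = 375317 \left(-286760\right) = -107625902920$)
$\frac{723350}{I} = \frac{723350}{-107625902920} = 723350 \left(- \frac{1}{107625902920}\right) = - \frac{72335}{10762590292}$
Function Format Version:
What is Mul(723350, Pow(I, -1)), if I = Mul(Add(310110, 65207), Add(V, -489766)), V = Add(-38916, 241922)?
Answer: Rational(-72335, 10762590292) ≈ -6.7210e-6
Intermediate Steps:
V = 203006
I = -107625902920 (I = Mul(Add(310110, 65207), Add(203006, -489766)) = Mul(375317, -286760) = -107625902920)
Mul(723350, Pow(I, -1)) = Mul(723350, Pow(-107625902920, -1)) = Mul(723350, Rational(-1, 107625902920)) = Rational(-72335, 10762590292)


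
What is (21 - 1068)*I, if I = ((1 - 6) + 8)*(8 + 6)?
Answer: -43974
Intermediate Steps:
I = 42 (I = (-5 + 8)*14 = 3*14 = 42)
(21 - 1068)*I = (21 - 1068)*42 = -1047*42 = -43974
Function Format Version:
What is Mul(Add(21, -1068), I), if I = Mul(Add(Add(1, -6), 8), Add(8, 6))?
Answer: -43974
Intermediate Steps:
I = 42 (I = Mul(Add(-5, 8), 14) = Mul(3, 14) = 42)
Mul(Add(21, -1068), I) = Mul(Add(21, -1068), 42) = Mul(-1047, 42) = -43974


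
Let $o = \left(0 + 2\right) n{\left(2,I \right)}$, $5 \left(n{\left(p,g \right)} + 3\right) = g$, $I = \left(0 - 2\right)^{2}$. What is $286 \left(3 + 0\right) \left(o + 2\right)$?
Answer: $- \frac{10296}{5} \approx -2059.2$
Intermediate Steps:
$I = 4$ ($I = \left(-2\right)^{2} = 4$)
$n{\left(p,g \right)} = -3 + \frac{g}{5}$
$o = - \frac{22}{5}$ ($o = \left(0 + 2\right) \left(-3 + \frac{1}{5} \cdot 4\right) = 2 \left(-3 + \frac{4}{5}\right) = 2 \left(- \frac{11}{5}\right) = - \frac{22}{5} \approx -4.4$)
$286 \left(3 + 0\right) \left(o + 2\right) = 286 \left(3 + 0\right) \left(- \frac{22}{5} + 2\right) = 286 \cdot 3 \left(- \frac{12}{5}\right) = 286 \left(- \frac{36}{5}\right) = - \frac{10296}{5}$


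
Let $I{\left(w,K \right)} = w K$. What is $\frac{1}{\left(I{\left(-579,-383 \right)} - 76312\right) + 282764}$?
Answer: $\frac{1}{428209} \approx 2.3353 \cdot 10^{-6}$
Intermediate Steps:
$I{\left(w,K \right)} = K w$
$\frac{1}{\left(I{\left(-579,-383 \right)} - 76312\right) + 282764} = \frac{1}{\left(\left(-383\right) \left(-579\right) - 76312\right) + 282764} = \frac{1}{\left(221757 - 76312\right) + 282764} = \frac{1}{145445 + 282764} = \frac{1}{428209}$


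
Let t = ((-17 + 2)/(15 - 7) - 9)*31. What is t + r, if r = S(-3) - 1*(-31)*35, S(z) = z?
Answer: 5959/8 ≈ 744.88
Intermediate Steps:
t = -2697/8 (t = (-15/8 - 9)*31 = -87/8*31 = -2697/8 ≈ -337.13)
r = 1082 (r = -3 - 1*(-31)*35 = -3 + 31*35 = -3 + 1085 = 1082)
t + r = -2697/8 + 1082 = 5959/8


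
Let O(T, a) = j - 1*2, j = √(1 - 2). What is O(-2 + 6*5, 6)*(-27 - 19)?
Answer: 92 - 46*I ≈ 92.0 - 46.0*I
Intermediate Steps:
j = I (j = √(-1) = I ≈ 1.0*I)
O(T, a) = -2 + I (O(T, a) = I - 1*2 = I - 2 = -2 + I)
O(-2 + 6*5, 6)*(-27 - 19) = (-2 + I)*(-27 - 19) = (-2 + I)*(-46) = 92 - 46*I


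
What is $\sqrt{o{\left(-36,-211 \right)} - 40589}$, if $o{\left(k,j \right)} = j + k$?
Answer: $2 i \sqrt{10209} \approx 202.08 i$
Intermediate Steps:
$\sqrt{o{\left(-36,-211 \right)} - 40589} = \sqrt{\left(-211 - 36\right) - 40589} = \sqrt{-247 - 40589} = \sqrt{-40836} = 2 i \sqrt{10209}$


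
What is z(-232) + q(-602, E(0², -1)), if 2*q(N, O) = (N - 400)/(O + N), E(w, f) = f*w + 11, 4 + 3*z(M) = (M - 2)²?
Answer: 10786645/591 ≈ 18252.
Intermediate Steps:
z(M) = -4/3 + (-2 + M)²/3 (z(M) = -4/3 + (M - 2)²/3 = -4/3 + (-2 + M)²/3)
E(w, f) = 11 + f*w
q(N, O) = (-400 + N)/(2*(N + O)) (q(N, O) = ((N - 400)/(O + N))/2 = ((-400 + N)/(N + O))/2 = (-400 + N)/(2*(N + O)))
z(-232) + q(-602, E(0², -1)) = (⅓)*(-232)*(-4 - 232) + (-200 + (½)*(-602))/(-602 + (11 - 1*0²)) = (⅓)*(-232)*(-236) + (-200 - 301)/(-602 + (11 - 1*0)) = 54752/3 - 501/(-602 + (11 + 0)) = 54752/3 - 501/(-602 + 11) = 54752/3 - 501/(-591) = 54752/3 - 1/591*(-501) = 54752/3 + 167/197 = 10786645/591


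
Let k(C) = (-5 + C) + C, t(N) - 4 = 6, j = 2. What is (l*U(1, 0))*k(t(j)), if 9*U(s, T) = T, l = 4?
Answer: 0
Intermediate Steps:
U(s, T) = T/9
t(N) = 10 (t(N) = 4 + 6 = 10)
k(C) = -5 + 2*C
(l*U(1, 0))*k(t(j)) = (4*((⅑)*0))*(-5 + 2*10) = (4*0)*(-5 + 20) = 0*15 = 0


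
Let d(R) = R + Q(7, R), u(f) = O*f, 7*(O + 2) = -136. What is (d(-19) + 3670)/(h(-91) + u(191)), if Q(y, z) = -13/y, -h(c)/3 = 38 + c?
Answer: -25544/27537 ≈ -0.92762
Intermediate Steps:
O = -150/7 (O = -2 + (⅐)*(-136) = -2 - 136/7 = -150/7 ≈ -21.429)
u(f) = -150*f/7
h(c) = -114 - 3*c (h(c) = -3*(38 + c) = -114 - 3*c)
d(R) = -13/7 + R (d(R) = R - 13/7 = -13/7 + R)
(d(-19) + 3670)/(h(-91) + u(191)) = ((-13/7 - 19) + 3670)/((-114 - 3*(-91)) - 150/7*191) = (-146/7 + 3670)/((-114 + 273) - 28650/7) = 25544/(7*(159 - 28650/7)) = 25544/(7*(-27537/7)) = (25544/7)*(-7/27537) = -25544/27537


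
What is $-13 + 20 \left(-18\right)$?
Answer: $-373$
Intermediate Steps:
$-13 + 20 \left(-18\right) = -13 - 360 = -373$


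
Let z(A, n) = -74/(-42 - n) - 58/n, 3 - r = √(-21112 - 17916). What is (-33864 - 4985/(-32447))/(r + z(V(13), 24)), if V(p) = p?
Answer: -3625974735900/2451819689351 - 4254477023456*I*√9757/2451819689351 ≈ -1.4789 - 171.4*I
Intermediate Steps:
r = 3 - 2*I*√9757 (r = 3 - √(-21112 - 17916) = 3 - √(-39028) = 3 - 2*I*√9757 ≈ 3.0 - 197.56*I)
(-33864 - 4985/(-32447))/(r + z(V(13), 24)) = (-33864 - 4985/(-32447))/((3 - 2*I*√9757) + 4*(-609 + 4*24)/(24*(42 + 24))) = (-33864 - 4985*(-1/32447))/((3 - 2*I*√9757) + 4*(1/24)*(-609 + 96)/66) = (-33864 + 4985/32447)/((3 - 2*I*√9757) + 4*(1/24)*(1/66)*(-513)) = -1098780223/(32447*((3 - 2*I*√9757) - 57/44)) = -1098780223/(32447*(75/44 - 2*I*√9757))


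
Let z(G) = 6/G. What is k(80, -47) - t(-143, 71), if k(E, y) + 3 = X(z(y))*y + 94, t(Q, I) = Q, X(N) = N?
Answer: 240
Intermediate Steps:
k(E, y) = 97 (k(E, y) = -3 + ((6/y)*y + 94) = -3 + (6 + 94) = -3 + 100 = 97)
k(80, -47) - t(-143, 71) = 97 - 1*(-143) = 97 + 143 = 240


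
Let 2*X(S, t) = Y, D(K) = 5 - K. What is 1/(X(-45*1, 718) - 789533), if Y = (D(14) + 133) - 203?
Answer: -2/1579145 ≈ -1.2665e-6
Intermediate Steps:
Y = -79 (Y = ((5 - 1*14) + 133) - 203 = ((5 - 14) + 133) - 203 = (-9 + 133) - 203 = 124 - 203 = -79)
X(S, t) = -79/2 (X(S, t) = (1/2)*(-79) = -79/2)
1/(X(-45*1, 718) - 789533) = 1/(-79/2 - 789533) = 1/(-1579145/2) = -2/1579145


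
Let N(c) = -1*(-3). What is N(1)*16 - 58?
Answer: -10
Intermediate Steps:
N(c) = 3
N(1)*16 - 58 = 3*16 - 58 = 48 - 58 = -10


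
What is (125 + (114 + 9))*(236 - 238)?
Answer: -496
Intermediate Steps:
(125 + (114 + 9))*(236 - 238) = (125 + 123)*(-2) = 248*(-2) = -496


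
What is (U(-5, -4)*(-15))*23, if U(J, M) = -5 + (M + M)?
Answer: 4485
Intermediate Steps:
U(J, M) = -5 + 2*M
(U(-5, -4)*(-15))*23 = ((-5 + 2*(-4))*(-15))*23 = ((-5 - 8)*(-15))*23 = -13*(-15)*23 = 195*23 = 4485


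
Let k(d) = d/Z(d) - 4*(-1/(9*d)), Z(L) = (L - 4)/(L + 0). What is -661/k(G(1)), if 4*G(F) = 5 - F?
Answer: -5949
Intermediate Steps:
G(F) = 5/4 - F/4 (G(F) = (5 - F)/4 = 5/4 - F/4)
Z(L) = (-4 + L)/L
k(d) = 4/(9*d) + d²/(-4 + d) (k(d) = d/(((-4 + d)/d)) - 4*(-1/(9*d)) = d*(d/(-4 + d)) - (-4)/(9*d) = d²/(-4 + d) + 4/(9*d) = 4/(9*d) + d²/(-4 + d))
-661/k(G(1)) = -661*9*(-4 + (5/4 - ¼*1))*(5/4 - ¼*1)/(-16 + 4*(5/4 - ¼*1) + 9*(5/4 - ¼*1)³) = -661*9*(-4 + (5/4 - ¼))*(5/4 - ¼)/(-16 + 4*(5/4 - ¼) + 9*(5/4 - ¼)³) = -661*9*(-4 + 1)/(-16 + 4*1 + 9*1³) = -661*(-27/(-16 + 4 + 9*1)) = -661*(-27/(-16 + 4 + 9)) = -661/((⅑)*1*(-⅓)*(-3)) = -661/⅑ = -661*9 = -5949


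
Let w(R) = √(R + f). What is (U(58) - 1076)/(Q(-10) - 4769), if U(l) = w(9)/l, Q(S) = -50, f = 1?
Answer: 1076/4819 - √10/279502 ≈ 0.22327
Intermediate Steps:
w(R) = √(1 + R) (w(R) = √(R + 1) = √(1 + R))
U(l) = √10/l (U(l) = √(1 + 9)/l = √10/l)
(U(58) - 1076)/(Q(-10) - 4769) = (√10/58 - 1076)/(-50 - 4769) = (√10*(1/58) - 1076)/(-4819) = (√10/58 - 1076)*(-1/4819) = (-1076 + √10/58)*(-1/4819) = 1076/4819 - √10/279502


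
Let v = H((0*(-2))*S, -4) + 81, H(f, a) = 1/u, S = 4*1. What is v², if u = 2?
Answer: 26569/4 ≈ 6642.3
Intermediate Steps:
S = 4
H(f, a) = ½ (H(f, a) = 1/2 = ½)
v = 163/2 (v = ½ + 81 = 163/2 ≈ 81.500)
v² = (163/2)² = 26569/4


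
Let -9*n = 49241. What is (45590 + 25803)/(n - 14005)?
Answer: -642537/175286 ≈ -3.6656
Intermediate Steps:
n = -49241/9 (n = -⅑*49241 = -49241/9 ≈ -5471.2)
(45590 + 25803)/(n - 14005) = (45590 + 25803)/(-49241/9 - 14005) = 71393/(-175286/9) = 71393*(-9/175286) = -642537/175286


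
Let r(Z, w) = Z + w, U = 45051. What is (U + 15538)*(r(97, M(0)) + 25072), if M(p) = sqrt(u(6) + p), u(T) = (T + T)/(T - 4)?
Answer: 1524964541 + 60589*sqrt(6) ≈ 1.5251e+9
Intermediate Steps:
u(T) = 2*T/(-4 + T) (u(T) = (2*T)/(-4 + T) = 2*T/(-4 + T))
M(p) = sqrt(6 + p) (M(p) = sqrt(2*6/(-4 + 6) + p) = sqrt(2*6/2 + p) = sqrt(2*6*(1/2) + p) = sqrt(6 + p))
(U + 15538)*(r(97, M(0)) + 25072) = (45051 + 15538)*((97 + sqrt(6 + 0)) + 25072) = 60589*((97 + sqrt(6)) + 25072) = 60589*(25169 + sqrt(6)) = 1524964541 + 60589*sqrt(6)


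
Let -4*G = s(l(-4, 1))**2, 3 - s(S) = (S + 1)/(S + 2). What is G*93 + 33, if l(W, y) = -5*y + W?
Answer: -9249/196 ≈ -47.189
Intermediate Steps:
l(W, y) = W - 5*y
s(S) = 3 - (1 + S)/(2 + S) (s(S) = 3 - (S + 1)/(S + 2) = 3 - (1 + S)/(2 + S))
G = -169/196 (G = -(5 + 2*(-4 - 5*1))**2/(2 + (-4 - 5*1))**2/4 = -(5 + 2*(-4 - 5))**2/(2 + (-4 - 5))**2/4 = -(5 + 2*(-9))**2/(2 - 9)**2/4 = -(5 - 18)**2/49/4 = -(-1/7*(-13))**2/4 = -(13/7)**2/4 = -1/4*169/49 = -169/196 ≈ -0.86224)
G*93 + 33 = -169/196*93 + 33 = -15717/196 + 33 = -9249/196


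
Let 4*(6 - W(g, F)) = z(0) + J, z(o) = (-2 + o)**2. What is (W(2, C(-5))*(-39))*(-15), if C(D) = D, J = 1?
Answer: 11115/4 ≈ 2778.8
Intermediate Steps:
W(g, F) = 19/4 (W(g, F) = 6 - ((-2 + 0)**2 + 1)/4 = 6 - ((-2)**2 + 1)/4 = 6 - (4 + 1)/4 = 6 - 1/4*5 = 6 - 5/4 = 19/4)
(W(2, C(-5))*(-39))*(-15) = ((19/4)*(-39))*(-15) = -741/4*(-15) = 11115/4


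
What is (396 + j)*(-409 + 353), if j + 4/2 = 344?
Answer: -41328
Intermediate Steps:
j = 342 (j = -2 + 344 = 342)
(396 + j)*(-409 + 353) = (396 + 342)*(-409 + 353) = 738*(-56) = -41328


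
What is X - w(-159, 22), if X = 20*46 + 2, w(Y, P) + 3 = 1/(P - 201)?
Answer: 165576/179 ≈ 925.01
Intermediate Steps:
w(Y, P) = -3 + 1/(-201 + P) (w(Y, P) = -3 + 1/(P - 201) = -3 + 1/(-201 + P))
X = 922 (X = 920 + 2 = 922)
X - w(-159, 22) = 922 - (604 - 3*22)/(-201 + 22) = 922 - (604 - 66)/(-179) = 922 - (-1)*538/179 = 922 - 1*(-538/179) = 922 + 538/179 = 165576/179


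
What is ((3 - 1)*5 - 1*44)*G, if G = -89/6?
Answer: 1513/3 ≈ 504.33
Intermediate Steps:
G = -89/6 (G = -89*⅙ = -89/6 ≈ -14.833)
((3 - 1)*5 - 1*44)*G = ((3 - 1)*5 - 1*44)*(-89/6) = (2*5 - 44)*(-89/6) = (10 - 44)*(-89/6) = -34*(-89/6) = 1513/3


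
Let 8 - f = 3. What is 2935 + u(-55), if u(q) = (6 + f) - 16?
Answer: 2930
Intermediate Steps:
f = 5 (f = 8 - 1*3 = 8 - 3 = 5)
u(q) = -5 (u(q) = (6 + 5) - 16 = 11 - 16 = -5)
2935 + u(-55) = 2935 - 5 = 2930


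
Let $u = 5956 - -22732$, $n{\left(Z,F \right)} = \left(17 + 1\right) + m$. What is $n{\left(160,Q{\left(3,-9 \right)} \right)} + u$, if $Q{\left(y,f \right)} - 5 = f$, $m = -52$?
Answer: $28654$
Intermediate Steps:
$Q{\left(y,f \right)} = 5 + f$
$n{\left(Z,F \right)} = -34$ ($n{\left(Z,F \right)} = \left(17 + 1\right) - 52 = 18 - 52 = -34$)
$u = 28688$ ($u = 5956 + 22732 = 28688$)
$n{\left(160,Q{\left(3,-9 \right)} \right)} + u = -34 + 28688 = 28654$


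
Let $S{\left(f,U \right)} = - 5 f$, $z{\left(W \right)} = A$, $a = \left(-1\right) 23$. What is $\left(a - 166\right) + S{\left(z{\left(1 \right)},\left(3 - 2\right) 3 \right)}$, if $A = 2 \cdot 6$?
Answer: $-249$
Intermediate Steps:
$a = -23$
$A = 12$
$z{\left(W \right)} = 12$
$\left(a - 166\right) + S{\left(z{\left(1 \right)},\left(3 - 2\right) 3 \right)} = \left(-23 - 166\right) - 60 = -189 - 60 = -249$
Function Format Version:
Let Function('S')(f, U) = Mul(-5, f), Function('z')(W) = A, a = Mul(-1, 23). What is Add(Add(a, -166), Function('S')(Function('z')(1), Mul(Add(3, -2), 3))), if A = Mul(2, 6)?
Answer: -249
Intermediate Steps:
a = -23
A = 12
Function('z')(W) = 12
Add(Add(a, -166), Function('S')(Function('z')(1), Mul(Add(3, -2), 3))) = Add(Add(-23, -166), Mul(-5, 12)) = Add(-189, -60) = -249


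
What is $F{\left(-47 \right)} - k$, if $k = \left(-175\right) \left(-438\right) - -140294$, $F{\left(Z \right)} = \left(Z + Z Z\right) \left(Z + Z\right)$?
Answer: $-420172$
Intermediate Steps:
$F{\left(Z \right)} = 2 Z \left(Z + Z^{2}\right)$ ($F{\left(Z \right)} = \left(Z + Z^{2}\right) 2 Z = 2 Z \left(Z + Z^{2}\right)$)
$k = 216944$ ($k = 76650 + 140294 = 216944$)
$F{\left(-47 \right)} - k = 2 \left(-47\right)^{2} \left(1 - 47\right) - 216944 = 2 \cdot 2209 \left(-46\right) - 216944 = -203228 - 216944 = -420172$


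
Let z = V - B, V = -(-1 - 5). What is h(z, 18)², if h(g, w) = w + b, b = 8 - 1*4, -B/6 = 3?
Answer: 484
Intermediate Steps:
V = 6 (V = -1*(-6) = 6)
B = -18 (B = -6*3 = -18)
b = 4 (b = 8 - 4 = 4)
z = 24 (z = 6 - 1*(-18) = 6 + 18 = 24)
h(g, w) = 4 + w (h(g, w) = w + 4 = 4 + w)
h(z, 18)² = (4 + 18)² = 22² = 484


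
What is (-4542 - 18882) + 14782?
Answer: -8642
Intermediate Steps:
(-4542 - 18882) + 14782 = -23424 + 14782 = -8642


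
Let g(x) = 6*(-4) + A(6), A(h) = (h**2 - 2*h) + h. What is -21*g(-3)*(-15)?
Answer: 1890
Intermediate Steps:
A(h) = h**2 - h
g(x) = 6 (g(x) = 6*(-4) + 6*(-1 + 6) = -24 + 6*5 = -24 + 30 = 6)
-21*g(-3)*(-15) = -21*6*(-15) = -126*(-15) = 1890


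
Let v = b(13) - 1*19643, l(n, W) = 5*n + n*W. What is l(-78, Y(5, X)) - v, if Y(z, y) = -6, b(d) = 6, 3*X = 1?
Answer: 19715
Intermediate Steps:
X = 1/3 (X = (1/3)*1 = 1/3 ≈ 0.33333)
l(n, W) = 5*n + W*n
v = -19637 (v = 6 - 1*19643 = 6 - 19643 = -19637)
l(-78, Y(5, X)) - v = -78*(5 - 6) - 1*(-19637) = -78*(-1) + 19637 = 78 + 19637 = 19715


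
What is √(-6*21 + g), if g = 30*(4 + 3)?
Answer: 2*√21 ≈ 9.1651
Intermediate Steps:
g = 210 (g = 30*7 = 210)
√(-6*21 + g) = √(-6*21 + 210) = √(-126 + 210) = √84 = 2*√21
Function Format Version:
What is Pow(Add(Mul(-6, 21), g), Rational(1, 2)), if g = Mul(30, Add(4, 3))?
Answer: Mul(2, Pow(21, Rational(1, 2))) ≈ 9.1651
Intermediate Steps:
g = 210 (g = Mul(30, 7) = 210)
Pow(Add(Mul(-6, 21), g), Rational(1, 2)) = Pow(Add(Mul(-6, 21), 210), Rational(1, 2)) = Pow(Add(-126, 210), Rational(1, 2)) = Pow(84, Rational(1, 2)) = Mul(2, Pow(21, Rational(1, 2)))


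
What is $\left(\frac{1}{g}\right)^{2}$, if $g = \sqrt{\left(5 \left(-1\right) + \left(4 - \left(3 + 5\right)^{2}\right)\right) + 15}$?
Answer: $- \frac{1}{50} \approx -0.02$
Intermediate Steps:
$g = 5 i \sqrt{2}$ ($g = \sqrt{\left(-5 + \left(4 - 8^{2}\right)\right) + 15} = \sqrt{\left(-5 + \left(4 - 64\right)\right) + 15} = \sqrt{\left(-5 - 60\right) + 15} = \sqrt{-65 + 15} = \sqrt{-50} = 5 i \sqrt{2} \approx 7.0711 i$)
$\left(\frac{1}{g}\right)^{2} = \left(\frac{1}{5 i \sqrt{2}}\right)^{2} = \left(- \frac{i \sqrt{2}}{10}\right)^{2} = - \frac{1}{50}$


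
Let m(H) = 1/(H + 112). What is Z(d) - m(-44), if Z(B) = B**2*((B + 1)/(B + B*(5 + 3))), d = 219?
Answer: 1092077/204 ≈ 5353.3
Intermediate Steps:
m(H) = 1/(112 + H)
Z(B) = B*(1 + B)/9 (Z(B) = B**2*((1 + B)/(B + B*8)) = B**2*((1 + B)/(B + 8*B)) = B**2*((1 + B)/((9*B))) = B**2*((1 + B)*(1/(9*B))) = B**2*((1 + B)/(9*B)) = B*(1 + B)/9)
Z(d) - m(-44) = (1/9)*219*(1 + 219) - 1/(112 - 44) = (1/9)*219*220 - 1/68 = 16060/3 - 1*1/68 = 16060/3 - 1/68 = 1092077/204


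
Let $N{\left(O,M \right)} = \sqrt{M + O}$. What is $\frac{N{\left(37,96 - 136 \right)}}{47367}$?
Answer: $\frac{i \sqrt{3}}{47367} \approx 3.6567 \cdot 10^{-5} i$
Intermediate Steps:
$\frac{N{\left(37,96 - 136 \right)}}{47367} = \frac{\sqrt{\left(96 - 136\right) + 37}}{47367} = \sqrt{\left(96 - 136\right) + 37} \cdot \frac{1}{47367} = \sqrt{-40 + 37} \cdot \frac{1}{47367} = \sqrt{-3} \cdot \frac{1}{47367} = i \sqrt{3} \cdot \frac{1}{47367} = \frac{i \sqrt{3}}{47367}$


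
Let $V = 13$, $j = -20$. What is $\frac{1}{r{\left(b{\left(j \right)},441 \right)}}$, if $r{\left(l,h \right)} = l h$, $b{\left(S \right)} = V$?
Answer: $\frac{1}{5733} \approx 0.00017443$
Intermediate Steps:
$b{\left(S \right)} = 13$
$r{\left(l,h \right)} = h l$
$\frac{1}{r{\left(b{\left(j \right)},441 \right)}} = \frac{1}{441 \cdot 13} = \frac{1}{5733}$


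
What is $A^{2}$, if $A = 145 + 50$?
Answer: $38025$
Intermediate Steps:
$A = 195$
$A^{2} = 195^{2} = 38025$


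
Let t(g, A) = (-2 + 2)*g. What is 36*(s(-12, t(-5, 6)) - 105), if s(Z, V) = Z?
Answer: -4212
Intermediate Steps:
t(g, A) = 0 (t(g, A) = 0*g = 0)
36*(s(-12, t(-5, 6)) - 105) = 36*(-12 - 105) = 36*(-117) = -4212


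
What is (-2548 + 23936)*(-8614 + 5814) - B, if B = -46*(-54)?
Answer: -59888884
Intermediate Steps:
B = 2484
(-2548 + 23936)*(-8614 + 5814) - B = (-2548 + 23936)*(-8614 + 5814) - 1*2484 = 21388*(-2800) - 2484 = -59886400 - 2484 = -59888884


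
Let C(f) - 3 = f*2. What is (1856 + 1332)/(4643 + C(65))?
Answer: 797/1194 ≈ 0.66750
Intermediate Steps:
C(f) = 3 + 2*f (C(f) = 3 + f*2 = 3 + 2*f)
(1856 + 1332)/(4643 + C(65)) = (1856 + 1332)/(4643 + (3 + 2*65)) = 3188/(4643 + (3 + 130)) = 3188/(4643 + 133) = 3188/4776 = 3188*(1/4776) = 797/1194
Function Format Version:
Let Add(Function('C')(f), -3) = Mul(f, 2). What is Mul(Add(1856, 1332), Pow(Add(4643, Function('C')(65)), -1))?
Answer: Rational(797, 1194) ≈ 0.66750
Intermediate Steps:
Function('C')(f) = Add(3, Mul(2, f)) (Function('C')(f) = Add(3, Mul(f, 2)) = Add(3, Mul(2, f)))
Mul(Add(1856, 1332), Pow(Add(4643, Function('C')(65)), -1)) = Mul(Add(1856, 1332), Pow(Add(4643, Add(3, Mul(2, 65))), -1)) = Mul(3188, Pow(Add(4643, Add(3, 130)), -1)) = Mul(3188, Pow(Add(4643, 133), -1)) = Mul(3188, Pow(4776, -1)) = Mul(3188, Rational(1, 4776)) = Rational(797, 1194)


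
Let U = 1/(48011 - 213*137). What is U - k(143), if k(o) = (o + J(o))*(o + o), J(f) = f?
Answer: -1540218679/18830 ≈ -81796.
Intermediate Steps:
U = 1/18830 (U = 1/(48011 - 29181) = 1/18830 ≈ 5.3107e-5)
k(o) = 4*o² (k(o) = (o + o)*(o + o) = (2*o)*(2*o) = 4*o²)
U - k(143) = 1/18830 - 4*143² = 1/18830 - 4*20449 = 1/18830 - 1*81796 = 1/18830 - 81796 = -1540218679/18830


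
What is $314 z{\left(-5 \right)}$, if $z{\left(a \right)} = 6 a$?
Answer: $-9420$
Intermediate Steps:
$314 z{\left(-5 \right)} = 314 \cdot 6 \left(-5\right) = 314 \left(-30\right) = -9420$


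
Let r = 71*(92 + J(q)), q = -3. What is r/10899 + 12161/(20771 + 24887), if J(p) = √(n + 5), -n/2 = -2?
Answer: 440505949/497626542 ≈ 0.88521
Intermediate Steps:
n = 4 (n = -2*(-2) = 4)
J(p) = 3 (J(p) = √(4 + 5) = √9 = 3)
r = 6745 (r = 71*(92 + 3) = 71*95 = 6745)
r/10899 + 12161/(20771 + 24887) = 6745/10899 + 12161/(20771 + 24887) = 6745*(1/10899) + 12161/45658 = 6745/10899 + 12161*(1/45658) = 6745/10899 + 12161/45658 = 440505949/497626542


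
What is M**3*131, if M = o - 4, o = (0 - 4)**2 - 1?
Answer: 174361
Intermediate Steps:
o = 15 (o = (-4)**2 - 1 = 16 - 1 = 15)
M = 11 (M = 15 - 4 = 11)
M**3*131 = 11**3*131 = 1331*131 = 174361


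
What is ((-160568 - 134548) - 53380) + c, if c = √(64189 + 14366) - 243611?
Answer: -592107 + √78555 ≈ -5.9183e+5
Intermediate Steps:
c = -243611 + √78555 (c = √78555 - 243611 = -243611 + √78555 ≈ -2.4333e+5)
((-160568 - 134548) - 53380) + c = ((-160568 - 134548) - 53380) + (-243611 + √78555) = (-295116 - 53380) + (-243611 + √78555) = -348496 + (-243611 + √78555) = -592107 + √78555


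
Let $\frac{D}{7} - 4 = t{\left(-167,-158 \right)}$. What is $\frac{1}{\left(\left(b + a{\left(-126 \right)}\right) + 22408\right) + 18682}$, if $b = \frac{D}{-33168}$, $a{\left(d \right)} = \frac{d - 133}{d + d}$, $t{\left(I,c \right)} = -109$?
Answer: $\frac{99504}{4088723833} \approx 2.4336 \cdot 10^{-5}$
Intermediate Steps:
$D = -735$ ($D = 28 + 7 \left(-109\right) = 28 - 763 = -735$)
$a{\left(d \right)} = \frac{-133 + d}{2 d}$
$b = \frac{245}{11056}$ ($b = - \frac{735}{-33168} = \left(-735\right) \left(- \frac{1}{33168}\right) = \frac{245}{11056} \approx 0.02216$)
$\frac{1}{\left(\left(b + a{\left(-126 \right)}\right) + 22408\right) + 18682} = \frac{1}{\left(\left(\frac{245}{11056} + \frac{-133 - 126}{2 \left(-126\right)}\right) + 22408\right) + 18682} = \frac{1}{\left(\left(\frac{245}{11056} + \frac{1}{2} \left(- \frac{1}{126}\right) \left(-259\right)\right) + 22408\right) + 18682} = \frac{1}{\left(\left(\frac{245}{11056} + \frac{37}{36}\right) + 22408\right) + 18682} = \frac{1}{\left(\frac{104473}{99504} + 22408\right) + 18682} = \frac{1}{\frac{2229790105}{99504} + 18682} = \frac{1}{\frac{4088723833}{99504}} = \frac{99504}{4088723833}$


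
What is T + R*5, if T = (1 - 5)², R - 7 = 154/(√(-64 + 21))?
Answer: 51 - 770*I*√43/43 ≈ 51.0 - 117.42*I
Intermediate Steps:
R = 7 - 154*I*√43/43 (R = 7 + 154/(√(-64 + 21)) = 7 + 154/(√(-43)) = 7 + 154/((I*√43)) = 7 + 154*(-I*√43/43) = 7 - 154*I*√43/43 ≈ 7.0 - 23.485*I)
T = 16 (T = (-4)² = 16)
T + R*5 = 16 + (7 - 154*I*√43/43)*5 = 16 + (35 - 770*I*√43/43) = 51 - 770*I*√43/43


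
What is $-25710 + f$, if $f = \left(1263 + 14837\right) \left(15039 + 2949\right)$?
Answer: $289581090$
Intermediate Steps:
$f = 289606800$ ($f = 16100 \cdot 17988 = 289606800$)
$-25710 + f = -25710 + 289606800 = 289581090$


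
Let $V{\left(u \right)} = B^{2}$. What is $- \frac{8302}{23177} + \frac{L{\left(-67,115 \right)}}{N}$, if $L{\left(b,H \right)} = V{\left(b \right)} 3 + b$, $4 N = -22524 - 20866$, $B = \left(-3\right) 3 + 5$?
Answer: $- \frac{25604452}{71832145} \approx -0.35645$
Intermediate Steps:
$B = -4$ ($B = -9 + 5 = -4$)
$N = - \frac{21695}{2}$ ($N = \frac{-22524 - 20866}{4} = \frac{1}{4} \left(-43390\right) = - \frac{21695}{2} \approx -10848.0$)
$V{\left(u \right)} = 16$ ($V{\left(u \right)} = \left(-4\right)^{2} = 16$)
$L{\left(b,H \right)} = 48 + b$ ($L{\left(b,H \right)} = 16 \cdot 3 + b = 48 + b$)
$- \frac{8302}{23177} + \frac{L{\left(-67,115 \right)}}{N} = - \frac{8302}{23177} + \frac{48 - 67}{- \frac{21695}{2}} = \left(-8302\right) \frac{1}{23177} - - \frac{38}{21695} = - \frac{1186}{3311} + \frac{38}{21695} = - \frac{25604452}{71832145}$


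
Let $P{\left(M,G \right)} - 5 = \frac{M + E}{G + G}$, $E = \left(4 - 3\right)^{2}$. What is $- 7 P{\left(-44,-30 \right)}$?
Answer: $- \frac{2401}{60} \approx -40.017$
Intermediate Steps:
$E = 1$ ($E = 1^{2} = 1$)
$P{\left(M,G \right)} = 5 + \frac{1 + M}{2 G}$ ($P{\left(M,G \right)} = 5 + \frac{M + 1}{G + G} = 5 + \frac{1 + M}{2 G}$)
$- 7 P{\left(-44,-30 \right)} = - 7 \frac{1 - 44 + 10 \left(-30\right)}{2 \left(-30\right)} = - 7 \cdot \frac{1}{2} \left(- \frac{1}{30}\right) \left(1 - 44 - 300\right) = - 7 \cdot \frac{1}{2} \left(- \frac{1}{30}\right) \left(-343\right) = \left(-7\right) \frac{343}{60} = - \frac{2401}{60}$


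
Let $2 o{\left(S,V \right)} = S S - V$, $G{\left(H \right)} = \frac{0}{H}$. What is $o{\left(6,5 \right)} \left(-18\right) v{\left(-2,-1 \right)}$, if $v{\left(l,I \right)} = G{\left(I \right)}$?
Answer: $0$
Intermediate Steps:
$G{\left(H \right)} = 0$
$v{\left(l,I \right)} = 0$
$o{\left(S,V \right)} = \frac{S^{2}}{2} - \frac{V}{2}$ ($o{\left(S,V \right)} = \frac{S S - V}{2} = \frac{S^{2} - V}{2} = \frac{S^{2}}{2} - \frac{V}{2}$)
$o{\left(6,5 \right)} \left(-18\right) v{\left(-2,-1 \right)} = \left(\frac{6^{2}}{2} - \frac{5}{2}\right) \left(-18\right) 0 = \left(\frac{1}{2} \cdot 36 - \frac{5}{2}\right) \left(-18\right) 0 = \left(18 - \frac{5}{2}\right) \left(-18\right) 0 = \frac{31}{2} \left(-18\right) 0 = \left(-279\right) 0 = 0$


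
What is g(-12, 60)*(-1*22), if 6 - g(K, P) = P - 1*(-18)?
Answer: 1584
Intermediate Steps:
g(K, P) = -12 - P (g(K, P) = 6 - (P - 1*(-18)) = 6 - (P + 18) = 6 - (18 + P) = 6 + (-18 - P) = -12 - P)
g(-12, 60)*(-1*22) = (-12 - 1*60)*(-1*22) = (-12 - 60)*(-22) = -72*(-22) = 1584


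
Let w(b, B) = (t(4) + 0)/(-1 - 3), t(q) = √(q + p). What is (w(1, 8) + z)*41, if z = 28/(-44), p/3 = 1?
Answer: -287/11 - 41*√7/4 ≈ -53.210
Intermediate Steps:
p = 3 (p = 3*1 = 3)
z = -7/11 (z = 28*(-1/44) = -7/11 ≈ -0.63636)
t(q) = √(3 + q) (t(q) = √(q + 3) = √(3 + q))
w(b, B) = -√7/4 (w(b, B) = (√(3 + 4) + 0)/(-1 - 3) = (√7 + 0)/(-4) = √7*(-¼) = -√7/4)
(w(1, 8) + z)*41 = (-√7/4 - 7/11)*41 = (-7/11 - √7/4)*41 = -287/11 - 41*√7/4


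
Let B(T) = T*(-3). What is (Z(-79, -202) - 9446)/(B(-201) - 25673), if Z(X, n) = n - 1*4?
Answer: 4826/12535 ≈ 0.38500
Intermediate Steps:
Z(X, n) = -4 + n (Z(X, n) = n - 4 = -4 + n)
B(T) = -3*T
(Z(-79, -202) - 9446)/(B(-201) - 25673) = ((-4 - 202) - 9446)/(-3*(-201) - 25673) = (-206 - 9446)/(603 - 25673) = -9652/(-25070) = -9652*(-1/25070) = 4826/12535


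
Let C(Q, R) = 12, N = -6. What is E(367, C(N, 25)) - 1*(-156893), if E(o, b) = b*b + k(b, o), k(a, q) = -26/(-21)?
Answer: 3297803/21 ≈ 1.5704e+5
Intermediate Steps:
k(a, q) = 26/21 (k(a, q) = -26*(-1/21) = 26/21)
E(o, b) = 26/21 + b² (E(o, b) = b*b + 26/21 = b² + 26/21 = 26/21 + b²)
E(367, C(N, 25)) - 1*(-156893) = (26/21 + 12²) - 1*(-156893) = (26/21 + 144) + 156893 = 3050/21 + 156893 = 3297803/21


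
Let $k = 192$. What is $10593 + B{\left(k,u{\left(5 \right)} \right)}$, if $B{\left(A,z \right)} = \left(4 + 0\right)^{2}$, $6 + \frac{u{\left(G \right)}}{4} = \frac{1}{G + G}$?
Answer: $10609$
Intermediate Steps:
$u{\left(G \right)} = -24 + \frac{2}{G}$ ($u{\left(G \right)} = -24 + \frac{4}{G + G} = -24 + \frac{4}{2 G} = -24 + 4 \frac{1}{2 G} = -24 + \frac{2}{G}$)
$B{\left(A,z \right)} = 16$ ($B{\left(A,z \right)} = 4^{2} = 16$)
$10593 + B{\left(k,u{\left(5 \right)} \right)} = 10593 + 16 = 10609$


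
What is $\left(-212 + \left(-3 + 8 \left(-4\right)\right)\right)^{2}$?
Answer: $61009$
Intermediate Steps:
$\left(-212 + \left(-3 + 8 \left(-4\right)\right)\right)^{2} = \left(-212 - 35\right)^{2} = \left(-247\right)^{2} = 61009$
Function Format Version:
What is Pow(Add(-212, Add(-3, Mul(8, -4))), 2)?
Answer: 61009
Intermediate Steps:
Pow(Add(-212, Add(-3, Mul(8, -4))), 2) = Pow(Add(-212, Add(-3, -32)), 2) = Pow(Add(-212, -35), 2) = Pow(-247, 2) = 61009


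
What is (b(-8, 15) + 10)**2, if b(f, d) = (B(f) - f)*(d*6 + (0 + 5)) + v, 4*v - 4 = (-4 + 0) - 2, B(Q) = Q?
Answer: 361/4 ≈ 90.250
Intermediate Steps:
v = -1/2 (v = 1 + ((-4 + 0) - 2)/4 = 1 + (-4 - 2)/4 = 1 + (1/4)*(-6) = 1 - 3/2 = -1/2 ≈ -0.50000)
b(f, d) = -1/2 (b(f, d) = (f - f)*(d*6 + (0 + 5)) - 1/2 = 0*(6*d + 5) - 1/2 = 0*(5 + 6*d) - 1/2 = 0 - 1/2 = -1/2)
(b(-8, 15) + 10)**2 = (-1/2 + 10)**2 = (19/2)**2 = 361/4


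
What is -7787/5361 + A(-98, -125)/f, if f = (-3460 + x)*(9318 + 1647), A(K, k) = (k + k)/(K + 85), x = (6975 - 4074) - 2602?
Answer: -77971216657/53679662621 ≈ -1.4525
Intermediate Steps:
x = 299 (x = 2901 - 2602 = 299)
A(K, k) = 2*k/(85 + K) (A(K, k) = (2*k)/(85 + K) = 2*k/(85 + K))
f = -34660365 (f = (-3460 + 299)*(9318 + 1647) = -3161*10965 = -34660365)
-7787/5361 + A(-98, -125)/f = -7787/5361 + (2*(-125)/(85 - 98))/(-34660365) = -7787*1/5361 + (2*(-125)/(-13))*(-1/34660365) = -7787/5361 + (2*(-125)*(-1/13))*(-1/34660365) = -7787/5361 + (250/13)*(-1/34660365) = -7787/5361 - 50/90116949 = -77971216657/53679662621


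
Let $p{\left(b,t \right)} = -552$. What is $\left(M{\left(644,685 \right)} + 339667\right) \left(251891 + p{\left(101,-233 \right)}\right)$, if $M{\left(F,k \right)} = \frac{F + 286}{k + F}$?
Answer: $\frac{37819680817149}{443} \approx 8.5372 \cdot 10^{10}$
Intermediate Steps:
$M{\left(F,k \right)} = \frac{286 + F}{F + k}$
$\left(M{\left(644,685 \right)} + 339667\right) \left(251891 + p{\left(101,-233 \right)}\right) = \left(\frac{286 + 644}{644 + 685} + 339667\right) \left(251891 - 552\right) = \left(\frac{1}{1329} \cdot 930 + 339667\right) 251339 = \left(\frac{310}{443} + 339667\right) 251339 = \frac{150472791}{443} \cdot 251339 = \frac{37819680817149}{443}$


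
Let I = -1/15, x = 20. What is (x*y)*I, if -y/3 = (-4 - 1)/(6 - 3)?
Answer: -20/3 ≈ -6.6667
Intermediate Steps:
I = -1/15 (I = -1*1/15 = -1/15 ≈ -0.066667)
y = 5 (y = -3*(-4 - 1)/(6 - 3) = -(-15)/3 = -3*(-5/3) = 5)
(x*y)*I = (20*5)*(-1/15) = 100*(-1/15) = -20/3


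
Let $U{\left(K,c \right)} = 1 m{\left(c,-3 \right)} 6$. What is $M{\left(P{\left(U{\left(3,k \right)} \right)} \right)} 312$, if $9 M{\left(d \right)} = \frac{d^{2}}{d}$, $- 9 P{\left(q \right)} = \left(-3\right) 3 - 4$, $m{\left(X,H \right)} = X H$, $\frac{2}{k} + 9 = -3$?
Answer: $\frac{1352}{27} \approx 50.074$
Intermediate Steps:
$k = - \frac{1}{6}$ ($k = \frac{2}{-9 - 3} = \frac{2}{-12} = 2 \left(- \frac{1}{12}\right) = - \frac{1}{6} \approx -0.16667$)
$m{\left(X,H \right)} = H X$
$U{\left(K,c \right)} = - 18 c$ ($U{\left(K,c \right)} = 1 \left(- 3 c\right) 6 = - 3 c 6 = - 18 c$)
$P{\left(q \right)} = \frac{13}{9}$ ($P{\left(q \right)} = - \frac{\left(-3\right) 3 - 4}{9} = - \frac{-9 - 4}{9} = \left(- \frac{1}{9}\right) \left(-13\right) = \frac{13}{9}$)
$M{\left(d \right)} = \frac{d}{9}$ ($M{\left(d \right)} = \frac{d^{2} \frac{1}{d}}{9} = \frac{d}{9}$)
$M{\left(P{\left(U{\left(3,k \right)} \right)} \right)} 312 = \frac{1}{9} \cdot \frac{13}{9} \cdot 312 = \frac{13}{81} \cdot 312 = \frac{1352}{27}$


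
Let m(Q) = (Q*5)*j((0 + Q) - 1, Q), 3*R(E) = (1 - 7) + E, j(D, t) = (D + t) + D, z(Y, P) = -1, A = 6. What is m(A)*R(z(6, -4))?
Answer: -1120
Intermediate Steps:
j(D, t) = t + 2*D
R(E) = -2 + E/3 (R(E) = ((1 - 7) + E)/3 = (-6 + E)/3 = -2 + E/3)
m(Q) = 5*Q*(-2 + 3*Q) (m(Q) = (Q*5)*(Q + 2*((0 + Q) - 1)) = (5*Q)*(Q + 2*(Q - 1)) = (5*Q)*(Q + 2*(-1 + Q)) = (5*Q)*(Q + (-2 + 2*Q)) = (5*Q)*(-2 + 3*Q) = 5*Q*(-2 + 3*Q))
m(A)*R(z(6, -4)) = (5*6*(-2 + 3*6))*(-2 + (⅓)*(-1)) = (5*6*(-2 + 18))*(-2 - ⅓) = (5*6*16)*(-7/3) = 480*(-7/3) = -1120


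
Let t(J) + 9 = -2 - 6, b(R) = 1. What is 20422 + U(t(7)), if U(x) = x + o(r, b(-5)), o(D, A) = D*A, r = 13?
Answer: 20418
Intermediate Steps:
t(J) = -17 (t(J) = -9 + (-2 - 6) = -9 - 8 = -17)
o(D, A) = A*D
U(x) = 13 + x (U(x) = x + 1*13 = x + 13 = 13 + x)
20422 + U(t(7)) = 20422 + (13 - 17) = 20422 - 4 = 20418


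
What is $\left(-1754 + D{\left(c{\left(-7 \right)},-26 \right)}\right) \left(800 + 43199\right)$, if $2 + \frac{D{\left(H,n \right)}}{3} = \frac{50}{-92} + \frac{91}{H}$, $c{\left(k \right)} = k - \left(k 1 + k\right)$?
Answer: $- \frac{151588033}{2} \approx -7.5794 \cdot 10^{7}$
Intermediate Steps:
$c{\left(k \right)} = - k$ ($c{\left(k \right)} = k - \left(k + k\right) = k - 2 k = - k$)
$D{\left(H,n \right)} = - \frac{351}{46} + \frac{273}{H}$ ($D{\left(H,n \right)} = -6 + 3 \left(\frac{50}{-92} + \frac{91}{H}\right) = -6 + 3 \left(50 \left(- \frac{1}{92}\right) + \frac{91}{H}\right) = -6 + 3 \left(- \frac{25}{46} + \frac{91}{H}\right) = -6 - \left(\frac{75}{46} - \frac{273}{H}\right) = - \frac{351}{46} + \frac{273}{H}$)
$\left(-1754 + D{\left(c{\left(-7 \right)},-26 \right)}\right) \left(800 + 43199\right) = \left(-1754 - \left(\frac{351}{46} - \frac{273}{\left(-1\right) \left(-7\right)}\right)\right) \left(800 + 43199\right) = \left(-1754 - \left(\frac{351}{46} - \frac{273}{7}\right)\right) 43999 = \left(-1754 + \left(- \frac{351}{46} + 273 \cdot \frac{1}{7}\right)\right) 43999 = \left(-1754 + \left(- \frac{351}{46} + 39\right)\right) 43999 = \left(-1754 + \frac{1443}{46}\right) 43999 = \left(- \frac{79241}{46}\right) 43999 = - \frac{151588033}{2}$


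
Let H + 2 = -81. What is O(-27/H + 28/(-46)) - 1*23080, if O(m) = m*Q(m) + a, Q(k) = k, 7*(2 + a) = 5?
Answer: -588800788122/25509967 ≈ -23081.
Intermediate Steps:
H = -83 (H = -2 - 81 = -83)
a = -9/7 (a = -2 + (⅐)*5 = -2 + 5/7 = -9/7 ≈ -1.2857)
O(m) = -9/7 + m² (O(m) = m*m - 9/7 = m² - 9/7 = -9/7 + m²)
O(-27/H + 28/(-46)) - 1*23080 = (-9/7 + (-27/(-83) + 28/(-46))²) - 1*23080 = (-9/7 + (-27*(-1/83) + 28*(-1/46))²) - 23080 = (-9/7 + (27/83 - 14/23)²) - 23080 = (-9/7 + (-541/1909)²) - 23080 = (-9/7 + 292681/3644281) - 23080 = -30749762/25509967 - 23080 = -588800788122/25509967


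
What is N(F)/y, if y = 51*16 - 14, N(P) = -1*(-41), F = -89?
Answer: 41/802 ≈ 0.051122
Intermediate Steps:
N(P) = 41
y = 802 (y = 816 - 14 = 802)
N(F)/y = 41/802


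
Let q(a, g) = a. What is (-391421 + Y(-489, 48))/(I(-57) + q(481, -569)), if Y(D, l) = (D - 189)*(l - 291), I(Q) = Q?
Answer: -226667/424 ≈ -534.59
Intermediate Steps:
Y(D, l) = (-291 + l)*(-189 + D) (Y(D, l) = (-189 + D)*(-291 + l) = (-291 + l)*(-189 + D))
(-391421 + Y(-489, 48))/(I(-57) + q(481, -569)) = (-391421 + (54999 - 291*(-489) - 189*48 - 489*48))/(-57 + 481) = (-391421 + (54999 + 142299 - 9072 - 23472))/424 = (-391421 + 164754)*(1/424) = -226667*1/424 = -226667/424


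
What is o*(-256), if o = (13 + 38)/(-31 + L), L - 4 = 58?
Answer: -13056/31 ≈ -421.16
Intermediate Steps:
L = 62 (L = 4 + 58 = 62)
o = 51/31 (o = (13 + 38)/(-31 + 62) = 51/31 ≈ 1.6452)
o*(-256) = (51/31)*(-256) = -13056/31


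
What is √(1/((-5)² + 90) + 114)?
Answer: √1507765/115 ≈ 10.677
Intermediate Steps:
√(1/((-5)² + 90) + 114) = √(1/(25 + 90) + 114) = √(1/115 + 114) = √(13111/115) = √1507765/115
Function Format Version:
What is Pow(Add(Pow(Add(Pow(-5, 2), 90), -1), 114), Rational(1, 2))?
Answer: Mul(Rational(1, 115), Pow(1507765, Rational(1, 2))) ≈ 10.677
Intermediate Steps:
Pow(Add(Pow(Add(Pow(-5, 2), 90), -1), 114), Rational(1, 2)) = Pow(Add(Pow(Add(25, 90), -1), 114), Rational(1, 2)) = Pow(Add(Pow(115, -1), 114), Rational(1, 2)) = Pow(Add(Rational(1, 115), 114), Rational(1, 2)) = Pow(Rational(13111, 115), Rational(1, 2)) = Mul(Rational(1, 115), Pow(1507765, Rational(1, 2)))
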